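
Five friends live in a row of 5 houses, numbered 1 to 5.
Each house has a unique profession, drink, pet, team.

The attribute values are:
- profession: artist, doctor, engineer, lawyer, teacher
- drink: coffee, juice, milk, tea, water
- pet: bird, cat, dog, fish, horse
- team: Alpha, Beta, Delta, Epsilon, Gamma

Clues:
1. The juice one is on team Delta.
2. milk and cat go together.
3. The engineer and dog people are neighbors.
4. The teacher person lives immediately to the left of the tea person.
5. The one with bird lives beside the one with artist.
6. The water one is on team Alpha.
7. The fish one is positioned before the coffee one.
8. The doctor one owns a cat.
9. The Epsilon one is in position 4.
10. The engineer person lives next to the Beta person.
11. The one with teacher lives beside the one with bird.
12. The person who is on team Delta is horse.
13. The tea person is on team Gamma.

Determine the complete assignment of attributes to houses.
Solution:

House | Profession | Drink | Pet | Team
---------------------------------------
  1   | teacher | water | fish | Alpha
  2   | engineer | tea | bird | Gamma
  3   | artist | coffee | dog | Beta
  4   | doctor | milk | cat | Epsilon
  5   | lawyer | juice | horse | Delta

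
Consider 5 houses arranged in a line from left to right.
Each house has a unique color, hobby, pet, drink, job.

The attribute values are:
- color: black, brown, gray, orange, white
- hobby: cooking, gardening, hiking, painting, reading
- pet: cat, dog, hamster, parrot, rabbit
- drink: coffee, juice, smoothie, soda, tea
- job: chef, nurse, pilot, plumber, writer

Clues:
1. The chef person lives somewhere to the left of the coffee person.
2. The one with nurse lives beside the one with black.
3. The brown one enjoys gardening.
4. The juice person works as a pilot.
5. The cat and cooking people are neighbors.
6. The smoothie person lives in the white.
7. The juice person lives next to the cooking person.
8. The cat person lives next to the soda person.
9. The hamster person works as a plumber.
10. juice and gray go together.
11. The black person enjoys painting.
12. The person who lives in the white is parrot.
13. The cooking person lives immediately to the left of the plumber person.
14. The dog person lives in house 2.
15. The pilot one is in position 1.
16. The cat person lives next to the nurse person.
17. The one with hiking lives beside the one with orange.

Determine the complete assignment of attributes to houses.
Solution:

House | Color | Hobby | Pet | Drink | Job
-----------------------------------------
  1   | gray | hiking | cat | juice | pilot
  2   | orange | cooking | dog | soda | nurse
  3   | black | painting | hamster | tea | plumber
  4   | white | reading | parrot | smoothie | chef
  5   | brown | gardening | rabbit | coffee | writer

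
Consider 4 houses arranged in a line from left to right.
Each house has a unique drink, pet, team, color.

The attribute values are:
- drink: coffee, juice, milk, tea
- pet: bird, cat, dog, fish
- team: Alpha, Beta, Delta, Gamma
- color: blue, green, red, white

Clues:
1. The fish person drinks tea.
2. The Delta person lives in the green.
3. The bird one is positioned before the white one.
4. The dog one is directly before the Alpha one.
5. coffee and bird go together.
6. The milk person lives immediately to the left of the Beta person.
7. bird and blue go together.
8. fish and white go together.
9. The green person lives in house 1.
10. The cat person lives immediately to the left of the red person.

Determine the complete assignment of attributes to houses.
Solution:

House | Drink | Pet | Team | Color
----------------------------------
  1   | milk | cat | Delta | green
  2   | juice | dog | Beta | red
  3   | coffee | bird | Alpha | blue
  4   | tea | fish | Gamma | white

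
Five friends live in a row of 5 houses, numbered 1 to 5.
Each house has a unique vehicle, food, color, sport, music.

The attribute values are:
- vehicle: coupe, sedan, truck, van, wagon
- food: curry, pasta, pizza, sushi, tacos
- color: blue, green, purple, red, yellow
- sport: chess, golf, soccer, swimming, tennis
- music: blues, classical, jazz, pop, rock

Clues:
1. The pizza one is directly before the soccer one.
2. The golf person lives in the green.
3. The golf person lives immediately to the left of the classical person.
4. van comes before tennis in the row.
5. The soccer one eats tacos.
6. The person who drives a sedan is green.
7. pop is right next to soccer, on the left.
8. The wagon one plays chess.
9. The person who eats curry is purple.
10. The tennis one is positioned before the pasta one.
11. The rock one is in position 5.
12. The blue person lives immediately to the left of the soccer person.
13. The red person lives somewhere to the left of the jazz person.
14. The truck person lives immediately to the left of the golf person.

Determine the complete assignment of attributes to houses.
Solution:

House | Vehicle | Food | Color | Sport | Music
----------------------------------------------
  1   | van | pizza | blue | swimming | pop
  2   | truck | tacos | red | soccer | blues
  3   | sedan | sushi | green | golf | jazz
  4   | coupe | curry | purple | tennis | classical
  5   | wagon | pasta | yellow | chess | rock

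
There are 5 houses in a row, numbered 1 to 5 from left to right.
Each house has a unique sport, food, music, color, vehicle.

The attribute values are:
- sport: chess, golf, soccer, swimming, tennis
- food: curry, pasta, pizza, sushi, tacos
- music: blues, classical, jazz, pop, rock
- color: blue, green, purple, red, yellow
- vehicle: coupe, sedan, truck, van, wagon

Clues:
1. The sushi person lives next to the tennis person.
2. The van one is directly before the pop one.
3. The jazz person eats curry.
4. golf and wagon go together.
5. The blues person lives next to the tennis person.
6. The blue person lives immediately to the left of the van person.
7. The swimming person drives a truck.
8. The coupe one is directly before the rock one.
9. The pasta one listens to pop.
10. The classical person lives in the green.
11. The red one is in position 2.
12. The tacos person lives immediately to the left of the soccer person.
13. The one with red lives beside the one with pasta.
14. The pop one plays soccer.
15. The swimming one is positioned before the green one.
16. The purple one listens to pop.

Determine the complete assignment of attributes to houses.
Solution:

House | Sport | Food | Music | Color | Vehicle
----------------------------------------------
  1   | chess | sushi | blues | blue | coupe
  2   | tennis | tacos | rock | red | van
  3   | soccer | pasta | pop | purple | sedan
  4   | swimming | curry | jazz | yellow | truck
  5   | golf | pizza | classical | green | wagon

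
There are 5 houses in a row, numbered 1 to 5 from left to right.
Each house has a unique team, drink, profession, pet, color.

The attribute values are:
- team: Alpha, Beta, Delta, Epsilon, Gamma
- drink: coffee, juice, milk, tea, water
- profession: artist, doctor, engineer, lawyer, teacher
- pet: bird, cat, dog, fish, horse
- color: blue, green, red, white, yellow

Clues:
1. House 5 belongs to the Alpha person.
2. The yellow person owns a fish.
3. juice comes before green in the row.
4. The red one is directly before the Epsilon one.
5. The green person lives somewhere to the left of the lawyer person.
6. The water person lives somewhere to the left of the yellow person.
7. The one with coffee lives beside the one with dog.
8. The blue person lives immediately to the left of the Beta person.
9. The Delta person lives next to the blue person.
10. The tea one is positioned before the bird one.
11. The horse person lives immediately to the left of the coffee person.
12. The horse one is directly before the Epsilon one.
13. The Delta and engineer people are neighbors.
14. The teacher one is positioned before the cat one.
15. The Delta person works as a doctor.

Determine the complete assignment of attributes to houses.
Solution:

House | Team | Drink | Profession | Pet | Color
-----------------------------------------------
  1   | Delta | tea | doctor | horse | red
  2   | Epsilon | coffee | engineer | bird | blue
  3   | Beta | juice | teacher | dog | white
  4   | Gamma | water | artist | cat | green
  5   | Alpha | milk | lawyer | fish | yellow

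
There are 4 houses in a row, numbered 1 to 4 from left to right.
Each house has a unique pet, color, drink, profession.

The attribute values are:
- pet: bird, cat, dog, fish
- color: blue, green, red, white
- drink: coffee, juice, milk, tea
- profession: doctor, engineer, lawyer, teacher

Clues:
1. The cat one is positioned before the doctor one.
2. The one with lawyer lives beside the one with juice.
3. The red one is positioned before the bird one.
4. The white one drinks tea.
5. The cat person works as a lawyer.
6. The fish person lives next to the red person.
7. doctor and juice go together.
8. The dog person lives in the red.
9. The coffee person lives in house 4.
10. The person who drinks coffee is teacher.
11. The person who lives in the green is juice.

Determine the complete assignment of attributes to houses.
Solution:

House | Pet | Color | Drink | Profession
----------------------------------------
  1   | cat | white | tea | lawyer
  2   | fish | green | juice | doctor
  3   | dog | red | milk | engineer
  4   | bird | blue | coffee | teacher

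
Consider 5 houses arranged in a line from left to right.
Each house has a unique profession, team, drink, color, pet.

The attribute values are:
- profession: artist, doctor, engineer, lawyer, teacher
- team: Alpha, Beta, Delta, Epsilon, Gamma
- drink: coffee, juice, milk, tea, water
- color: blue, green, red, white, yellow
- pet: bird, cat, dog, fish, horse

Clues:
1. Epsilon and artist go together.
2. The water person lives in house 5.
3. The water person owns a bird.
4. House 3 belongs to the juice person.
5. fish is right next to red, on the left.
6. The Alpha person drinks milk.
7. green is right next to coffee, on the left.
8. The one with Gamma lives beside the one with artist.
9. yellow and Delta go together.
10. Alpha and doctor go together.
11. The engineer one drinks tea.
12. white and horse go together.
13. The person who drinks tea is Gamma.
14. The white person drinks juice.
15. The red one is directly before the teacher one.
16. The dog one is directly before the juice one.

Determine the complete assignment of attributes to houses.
Solution:

House | Profession | Team | Drink | Color | Pet
-----------------------------------------------
  1   | engineer | Gamma | tea | green | fish
  2   | artist | Epsilon | coffee | red | dog
  3   | teacher | Beta | juice | white | horse
  4   | doctor | Alpha | milk | blue | cat
  5   | lawyer | Delta | water | yellow | bird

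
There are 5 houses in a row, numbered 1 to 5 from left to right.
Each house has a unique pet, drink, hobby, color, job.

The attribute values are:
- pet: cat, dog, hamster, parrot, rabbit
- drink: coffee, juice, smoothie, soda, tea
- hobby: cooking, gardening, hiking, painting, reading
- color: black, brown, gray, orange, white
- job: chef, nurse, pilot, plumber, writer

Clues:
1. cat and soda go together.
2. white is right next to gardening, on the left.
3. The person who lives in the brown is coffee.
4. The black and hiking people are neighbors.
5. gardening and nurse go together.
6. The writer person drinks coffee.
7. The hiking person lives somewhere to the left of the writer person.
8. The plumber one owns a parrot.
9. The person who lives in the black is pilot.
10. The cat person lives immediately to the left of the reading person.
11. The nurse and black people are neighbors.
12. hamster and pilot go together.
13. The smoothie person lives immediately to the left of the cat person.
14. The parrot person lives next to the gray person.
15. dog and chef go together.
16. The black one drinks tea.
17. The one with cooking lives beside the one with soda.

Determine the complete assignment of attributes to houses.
Solution:

House | Pet | Drink | Hobby | Color | Job
-----------------------------------------
  1   | parrot | smoothie | cooking | white | plumber
  2   | cat | soda | gardening | gray | nurse
  3   | hamster | tea | reading | black | pilot
  4   | dog | juice | hiking | orange | chef
  5   | rabbit | coffee | painting | brown | writer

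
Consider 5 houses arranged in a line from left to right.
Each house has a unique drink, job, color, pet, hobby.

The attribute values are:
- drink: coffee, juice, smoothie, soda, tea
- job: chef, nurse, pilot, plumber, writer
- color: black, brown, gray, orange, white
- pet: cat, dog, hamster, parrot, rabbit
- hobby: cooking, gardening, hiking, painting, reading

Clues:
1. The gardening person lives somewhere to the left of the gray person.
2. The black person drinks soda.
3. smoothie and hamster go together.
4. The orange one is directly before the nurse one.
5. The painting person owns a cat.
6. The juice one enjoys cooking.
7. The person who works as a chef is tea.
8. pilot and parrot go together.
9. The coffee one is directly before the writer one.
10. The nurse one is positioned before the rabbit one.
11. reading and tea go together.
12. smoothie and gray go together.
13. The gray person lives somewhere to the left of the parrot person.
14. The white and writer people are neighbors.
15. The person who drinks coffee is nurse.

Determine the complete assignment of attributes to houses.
Solution:

House | Drink | Job | Color | Pet | Hobby
-----------------------------------------
  1   | tea | chef | orange | dog | reading
  2   | coffee | nurse | white | cat | painting
  3   | soda | writer | black | rabbit | gardening
  4   | smoothie | plumber | gray | hamster | hiking
  5   | juice | pilot | brown | parrot | cooking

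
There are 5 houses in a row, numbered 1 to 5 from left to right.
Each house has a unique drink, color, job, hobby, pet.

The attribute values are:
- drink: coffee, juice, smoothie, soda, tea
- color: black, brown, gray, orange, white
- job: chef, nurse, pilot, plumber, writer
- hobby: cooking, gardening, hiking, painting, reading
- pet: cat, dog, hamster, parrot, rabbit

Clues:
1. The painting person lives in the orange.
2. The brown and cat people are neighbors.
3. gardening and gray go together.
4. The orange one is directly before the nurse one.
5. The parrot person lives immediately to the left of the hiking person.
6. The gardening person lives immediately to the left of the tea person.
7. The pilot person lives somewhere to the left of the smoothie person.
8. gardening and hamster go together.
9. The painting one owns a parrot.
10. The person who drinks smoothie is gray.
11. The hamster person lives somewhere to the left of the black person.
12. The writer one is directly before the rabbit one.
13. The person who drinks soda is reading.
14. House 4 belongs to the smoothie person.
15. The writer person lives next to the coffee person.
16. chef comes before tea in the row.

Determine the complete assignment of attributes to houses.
Solution:

House | Drink | Color | Job | Hobby | Pet
-----------------------------------------
  1   | juice | orange | writer | painting | parrot
  2   | coffee | brown | nurse | hiking | rabbit
  3   | soda | white | pilot | reading | cat
  4   | smoothie | gray | chef | gardening | hamster
  5   | tea | black | plumber | cooking | dog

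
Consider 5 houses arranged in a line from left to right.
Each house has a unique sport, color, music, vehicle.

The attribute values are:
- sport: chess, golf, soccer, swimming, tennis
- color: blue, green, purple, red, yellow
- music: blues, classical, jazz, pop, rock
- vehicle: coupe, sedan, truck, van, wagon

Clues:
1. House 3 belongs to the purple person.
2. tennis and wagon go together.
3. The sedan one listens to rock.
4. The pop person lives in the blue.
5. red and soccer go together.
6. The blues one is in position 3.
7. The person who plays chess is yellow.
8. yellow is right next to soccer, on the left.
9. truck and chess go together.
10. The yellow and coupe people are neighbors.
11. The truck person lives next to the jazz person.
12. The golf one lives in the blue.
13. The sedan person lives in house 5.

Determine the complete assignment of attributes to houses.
Solution:

House | Sport | Color | Music | Vehicle
---------------------------------------
  1   | chess | yellow | classical | truck
  2   | soccer | red | jazz | coupe
  3   | tennis | purple | blues | wagon
  4   | golf | blue | pop | van
  5   | swimming | green | rock | sedan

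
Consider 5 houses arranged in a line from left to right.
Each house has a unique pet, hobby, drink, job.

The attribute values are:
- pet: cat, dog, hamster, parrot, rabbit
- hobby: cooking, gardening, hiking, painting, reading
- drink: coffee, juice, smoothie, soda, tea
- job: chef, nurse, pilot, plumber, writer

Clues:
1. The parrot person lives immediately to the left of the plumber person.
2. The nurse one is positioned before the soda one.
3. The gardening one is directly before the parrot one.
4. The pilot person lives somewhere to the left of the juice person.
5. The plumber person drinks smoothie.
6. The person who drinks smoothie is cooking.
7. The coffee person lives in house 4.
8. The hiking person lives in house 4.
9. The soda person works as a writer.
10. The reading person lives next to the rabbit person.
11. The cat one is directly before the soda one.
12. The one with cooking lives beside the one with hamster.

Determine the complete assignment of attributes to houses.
Solution:

House | Pet | Hobby | Drink | Job
---------------------------------
  1   | cat | gardening | tea | nurse
  2   | parrot | reading | soda | writer
  3   | rabbit | cooking | smoothie | plumber
  4   | hamster | hiking | coffee | pilot
  5   | dog | painting | juice | chef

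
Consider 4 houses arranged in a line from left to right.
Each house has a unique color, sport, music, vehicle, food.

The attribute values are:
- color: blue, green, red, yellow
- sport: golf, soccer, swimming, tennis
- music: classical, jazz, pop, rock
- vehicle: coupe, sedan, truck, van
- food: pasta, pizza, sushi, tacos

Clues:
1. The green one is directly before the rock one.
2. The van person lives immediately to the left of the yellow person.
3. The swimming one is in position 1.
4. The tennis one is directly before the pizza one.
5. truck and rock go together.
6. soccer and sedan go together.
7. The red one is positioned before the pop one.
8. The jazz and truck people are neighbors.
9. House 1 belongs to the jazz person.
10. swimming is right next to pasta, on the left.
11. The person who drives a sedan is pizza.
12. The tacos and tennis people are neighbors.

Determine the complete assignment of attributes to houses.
Solution:

House | Color | Sport | Music | Vehicle | Food
----------------------------------------------
  1   | green | swimming | jazz | van | tacos
  2   | yellow | tennis | rock | truck | pasta
  3   | red | soccer | classical | sedan | pizza
  4   | blue | golf | pop | coupe | sushi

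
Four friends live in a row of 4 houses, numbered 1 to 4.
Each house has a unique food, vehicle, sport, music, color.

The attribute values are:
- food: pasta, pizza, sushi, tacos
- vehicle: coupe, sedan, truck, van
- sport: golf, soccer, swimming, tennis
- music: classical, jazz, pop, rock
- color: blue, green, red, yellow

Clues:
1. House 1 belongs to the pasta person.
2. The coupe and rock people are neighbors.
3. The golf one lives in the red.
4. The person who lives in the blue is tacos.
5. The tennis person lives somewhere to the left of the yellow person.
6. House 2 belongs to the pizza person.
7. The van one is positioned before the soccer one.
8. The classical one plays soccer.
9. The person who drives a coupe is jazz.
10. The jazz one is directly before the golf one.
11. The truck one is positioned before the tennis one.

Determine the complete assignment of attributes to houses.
Solution:

House | Food | Vehicle | Sport | Music | Color
----------------------------------------------
  1   | pasta | coupe | swimming | jazz | green
  2   | pizza | truck | golf | rock | red
  3   | tacos | van | tennis | pop | blue
  4   | sushi | sedan | soccer | classical | yellow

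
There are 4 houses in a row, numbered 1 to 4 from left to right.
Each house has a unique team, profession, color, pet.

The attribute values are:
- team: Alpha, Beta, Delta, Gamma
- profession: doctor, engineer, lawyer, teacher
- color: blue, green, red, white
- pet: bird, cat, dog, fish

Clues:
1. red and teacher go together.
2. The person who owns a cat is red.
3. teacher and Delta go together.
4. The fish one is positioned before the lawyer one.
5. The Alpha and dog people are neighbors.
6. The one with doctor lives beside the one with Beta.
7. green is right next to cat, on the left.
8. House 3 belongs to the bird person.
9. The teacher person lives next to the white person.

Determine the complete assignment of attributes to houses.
Solution:

House | Team | Profession | Color | Pet
---------------------------------------
  1   | Gamma | engineer | green | fish
  2   | Delta | teacher | red | cat
  3   | Alpha | doctor | white | bird
  4   | Beta | lawyer | blue | dog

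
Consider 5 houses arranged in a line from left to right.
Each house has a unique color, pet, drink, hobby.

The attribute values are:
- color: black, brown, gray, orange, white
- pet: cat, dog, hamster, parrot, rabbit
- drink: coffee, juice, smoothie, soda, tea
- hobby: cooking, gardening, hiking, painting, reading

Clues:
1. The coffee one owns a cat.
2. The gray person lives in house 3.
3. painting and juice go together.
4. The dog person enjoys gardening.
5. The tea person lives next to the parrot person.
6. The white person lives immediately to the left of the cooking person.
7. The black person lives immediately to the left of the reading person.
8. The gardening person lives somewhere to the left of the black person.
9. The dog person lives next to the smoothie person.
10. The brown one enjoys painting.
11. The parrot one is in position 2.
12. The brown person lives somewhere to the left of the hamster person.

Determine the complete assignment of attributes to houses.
Solution:

House | Color | Pet | Drink | Hobby
-----------------------------------
  1   | white | dog | tea | gardening
  2   | black | parrot | smoothie | cooking
  3   | gray | cat | coffee | reading
  4   | brown | rabbit | juice | painting
  5   | orange | hamster | soda | hiking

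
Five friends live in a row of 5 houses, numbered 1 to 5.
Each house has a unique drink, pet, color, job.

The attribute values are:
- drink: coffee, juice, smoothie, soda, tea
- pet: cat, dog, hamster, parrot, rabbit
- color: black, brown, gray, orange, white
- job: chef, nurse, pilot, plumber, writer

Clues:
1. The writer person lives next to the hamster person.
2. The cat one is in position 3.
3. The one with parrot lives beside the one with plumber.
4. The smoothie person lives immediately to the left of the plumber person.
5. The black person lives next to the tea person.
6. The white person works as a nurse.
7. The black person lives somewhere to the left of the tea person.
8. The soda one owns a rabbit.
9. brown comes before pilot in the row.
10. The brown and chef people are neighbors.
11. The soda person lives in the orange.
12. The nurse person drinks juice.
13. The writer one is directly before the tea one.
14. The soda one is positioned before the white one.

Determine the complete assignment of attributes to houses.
Solution:

House | Drink | Pet | Color | Job
---------------------------------
  1   | smoothie | parrot | black | writer
  2   | tea | hamster | brown | plumber
  3   | coffee | cat | gray | chef
  4   | soda | rabbit | orange | pilot
  5   | juice | dog | white | nurse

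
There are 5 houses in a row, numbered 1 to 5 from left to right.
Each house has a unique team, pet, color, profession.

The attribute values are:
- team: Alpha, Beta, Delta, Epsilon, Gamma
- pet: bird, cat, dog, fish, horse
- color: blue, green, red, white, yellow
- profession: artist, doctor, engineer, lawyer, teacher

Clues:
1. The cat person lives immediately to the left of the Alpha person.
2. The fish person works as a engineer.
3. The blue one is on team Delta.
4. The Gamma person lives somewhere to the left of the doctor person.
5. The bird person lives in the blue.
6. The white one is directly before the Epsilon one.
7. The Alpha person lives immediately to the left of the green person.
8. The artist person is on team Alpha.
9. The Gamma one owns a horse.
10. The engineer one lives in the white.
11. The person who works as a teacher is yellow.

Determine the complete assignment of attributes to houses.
Solution:

House | Team | Pet | Color | Profession
---------------------------------------
  1   | Beta | fish | white | engineer
  2   | Epsilon | cat | yellow | teacher
  3   | Alpha | dog | red | artist
  4   | Gamma | horse | green | lawyer
  5   | Delta | bird | blue | doctor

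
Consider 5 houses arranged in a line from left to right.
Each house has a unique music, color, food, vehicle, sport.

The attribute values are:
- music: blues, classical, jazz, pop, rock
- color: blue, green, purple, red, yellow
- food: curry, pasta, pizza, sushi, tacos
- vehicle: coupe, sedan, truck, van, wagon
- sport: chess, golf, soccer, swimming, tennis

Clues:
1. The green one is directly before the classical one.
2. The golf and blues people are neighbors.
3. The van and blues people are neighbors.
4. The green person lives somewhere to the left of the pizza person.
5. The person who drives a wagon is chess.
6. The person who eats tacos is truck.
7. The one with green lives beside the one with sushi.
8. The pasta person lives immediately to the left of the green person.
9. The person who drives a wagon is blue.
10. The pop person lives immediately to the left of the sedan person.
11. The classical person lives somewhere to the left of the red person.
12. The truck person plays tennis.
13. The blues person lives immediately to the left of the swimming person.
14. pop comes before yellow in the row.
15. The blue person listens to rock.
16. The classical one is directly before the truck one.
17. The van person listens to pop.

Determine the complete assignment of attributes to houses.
Solution:

House | Music | Color | Food | Vehicle | Sport
----------------------------------------------
  1   | pop | purple | pasta | van | golf
  2   | blues | green | curry | sedan | soccer
  3   | classical | yellow | sushi | coupe | swimming
  4   | jazz | red | tacos | truck | tennis
  5   | rock | blue | pizza | wagon | chess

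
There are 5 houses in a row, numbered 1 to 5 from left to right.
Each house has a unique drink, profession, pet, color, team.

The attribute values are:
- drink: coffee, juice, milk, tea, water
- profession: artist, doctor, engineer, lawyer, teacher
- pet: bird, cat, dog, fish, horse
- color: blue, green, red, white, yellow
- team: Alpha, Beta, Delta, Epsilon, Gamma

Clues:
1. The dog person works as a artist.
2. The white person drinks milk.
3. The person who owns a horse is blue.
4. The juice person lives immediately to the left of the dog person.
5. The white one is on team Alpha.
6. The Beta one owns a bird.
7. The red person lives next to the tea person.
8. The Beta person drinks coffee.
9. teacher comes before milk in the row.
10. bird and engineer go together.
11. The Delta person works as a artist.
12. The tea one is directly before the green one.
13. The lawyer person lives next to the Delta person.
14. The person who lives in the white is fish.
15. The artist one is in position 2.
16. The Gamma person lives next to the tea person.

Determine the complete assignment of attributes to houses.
Solution:

House | Drink | Profession | Pet | Color | Team
-----------------------------------------------
  1   | juice | lawyer | cat | red | Gamma
  2   | tea | artist | dog | yellow | Delta
  3   | coffee | engineer | bird | green | Beta
  4   | water | teacher | horse | blue | Epsilon
  5   | milk | doctor | fish | white | Alpha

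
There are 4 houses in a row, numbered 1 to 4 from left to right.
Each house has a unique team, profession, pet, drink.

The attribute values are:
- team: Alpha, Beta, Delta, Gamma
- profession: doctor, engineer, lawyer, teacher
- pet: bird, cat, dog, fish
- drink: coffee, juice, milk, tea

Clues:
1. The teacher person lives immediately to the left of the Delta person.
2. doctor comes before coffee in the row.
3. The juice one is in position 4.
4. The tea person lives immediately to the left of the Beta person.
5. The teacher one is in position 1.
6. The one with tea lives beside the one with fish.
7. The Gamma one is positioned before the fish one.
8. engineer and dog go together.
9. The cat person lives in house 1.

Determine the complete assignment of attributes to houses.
Solution:

House | Team | Profession | Pet | Drink
---------------------------------------
  1   | Gamma | teacher | cat | milk
  2   | Delta | doctor | bird | tea
  3   | Beta | lawyer | fish | coffee
  4   | Alpha | engineer | dog | juice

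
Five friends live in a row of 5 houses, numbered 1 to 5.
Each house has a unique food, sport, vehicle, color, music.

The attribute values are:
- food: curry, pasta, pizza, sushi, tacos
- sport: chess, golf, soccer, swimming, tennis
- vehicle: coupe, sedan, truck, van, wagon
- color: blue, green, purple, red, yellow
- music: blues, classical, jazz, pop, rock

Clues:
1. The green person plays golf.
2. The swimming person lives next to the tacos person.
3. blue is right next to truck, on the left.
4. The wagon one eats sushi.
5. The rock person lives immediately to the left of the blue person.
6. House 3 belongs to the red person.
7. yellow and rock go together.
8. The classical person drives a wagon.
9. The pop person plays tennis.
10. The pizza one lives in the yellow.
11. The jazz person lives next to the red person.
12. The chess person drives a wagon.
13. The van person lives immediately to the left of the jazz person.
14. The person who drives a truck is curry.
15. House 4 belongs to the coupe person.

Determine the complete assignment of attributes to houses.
Solution:

House | Food | Sport | Vehicle | Color | Music
----------------------------------------------
  1   | pizza | swimming | van | yellow | rock
  2   | tacos | soccer | sedan | blue | jazz
  3   | curry | tennis | truck | red | pop
  4   | pasta | golf | coupe | green | blues
  5   | sushi | chess | wagon | purple | classical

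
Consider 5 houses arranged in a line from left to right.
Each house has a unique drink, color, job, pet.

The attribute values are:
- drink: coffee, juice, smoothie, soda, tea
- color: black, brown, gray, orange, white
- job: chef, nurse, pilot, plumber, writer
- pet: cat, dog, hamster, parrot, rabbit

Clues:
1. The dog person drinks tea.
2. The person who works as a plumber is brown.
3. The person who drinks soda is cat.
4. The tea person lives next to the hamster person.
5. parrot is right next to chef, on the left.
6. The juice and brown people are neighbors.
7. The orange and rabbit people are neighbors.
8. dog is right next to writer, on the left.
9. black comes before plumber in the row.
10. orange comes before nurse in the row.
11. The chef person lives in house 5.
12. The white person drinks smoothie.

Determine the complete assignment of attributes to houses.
Solution:

House | Drink | Color | Job | Pet
---------------------------------
  1   | tea | black | pilot | dog
  2   | juice | orange | writer | hamster
  3   | coffee | brown | plumber | rabbit
  4   | smoothie | white | nurse | parrot
  5   | soda | gray | chef | cat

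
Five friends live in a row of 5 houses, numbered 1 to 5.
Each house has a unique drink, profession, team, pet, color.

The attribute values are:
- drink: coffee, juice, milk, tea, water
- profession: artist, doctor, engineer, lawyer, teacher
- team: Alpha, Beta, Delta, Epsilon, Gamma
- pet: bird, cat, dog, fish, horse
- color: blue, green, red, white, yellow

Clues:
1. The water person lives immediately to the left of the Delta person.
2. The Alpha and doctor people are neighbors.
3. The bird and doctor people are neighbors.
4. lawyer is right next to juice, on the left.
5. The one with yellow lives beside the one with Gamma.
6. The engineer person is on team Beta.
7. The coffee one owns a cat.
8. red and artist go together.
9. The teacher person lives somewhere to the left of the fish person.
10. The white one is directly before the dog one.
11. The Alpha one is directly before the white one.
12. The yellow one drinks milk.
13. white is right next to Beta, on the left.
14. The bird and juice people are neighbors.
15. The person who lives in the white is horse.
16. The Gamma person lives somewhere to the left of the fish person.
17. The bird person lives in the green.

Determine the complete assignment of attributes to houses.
Solution:

House | Drink | Profession | Team | Pet | Color
-----------------------------------------------
  1   | water | lawyer | Alpha | bird | green
  2   | juice | doctor | Delta | horse | white
  3   | milk | engineer | Beta | dog | yellow
  4   | coffee | teacher | Gamma | cat | blue
  5   | tea | artist | Epsilon | fish | red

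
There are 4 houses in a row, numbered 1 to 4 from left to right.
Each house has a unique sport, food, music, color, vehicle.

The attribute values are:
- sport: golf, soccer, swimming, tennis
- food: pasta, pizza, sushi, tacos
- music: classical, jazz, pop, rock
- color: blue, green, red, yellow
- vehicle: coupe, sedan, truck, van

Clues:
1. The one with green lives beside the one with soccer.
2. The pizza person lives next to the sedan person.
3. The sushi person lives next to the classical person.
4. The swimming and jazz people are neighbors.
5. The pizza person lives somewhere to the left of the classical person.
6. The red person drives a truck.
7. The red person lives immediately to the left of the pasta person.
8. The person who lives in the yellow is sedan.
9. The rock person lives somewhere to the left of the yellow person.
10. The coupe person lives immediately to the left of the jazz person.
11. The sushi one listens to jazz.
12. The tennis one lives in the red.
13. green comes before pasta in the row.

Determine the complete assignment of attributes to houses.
Solution:

House | Sport | Food | Music | Color | Vehicle
----------------------------------------------
  1   | swimming | pizza | rock | green | coupe
  2   | soccer | sushi | jazz | yellow | sedan
  3   | tennis | tacos | classical | red | truck
  4   | golf | pasta | pop | blue | van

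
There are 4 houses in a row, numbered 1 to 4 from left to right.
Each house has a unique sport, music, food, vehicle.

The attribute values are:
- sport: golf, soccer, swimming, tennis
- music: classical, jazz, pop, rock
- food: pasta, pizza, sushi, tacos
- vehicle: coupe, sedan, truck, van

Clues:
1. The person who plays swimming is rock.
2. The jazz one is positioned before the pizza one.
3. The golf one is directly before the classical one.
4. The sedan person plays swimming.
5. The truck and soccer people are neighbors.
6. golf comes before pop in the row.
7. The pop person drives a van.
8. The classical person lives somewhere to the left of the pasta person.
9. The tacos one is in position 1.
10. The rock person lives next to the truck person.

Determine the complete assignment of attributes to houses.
Solution:

House | Sport | Music | Food | Vehicle
--------------------------------------
  1   | swimming | rock | tacos | sedan
  2   | golf | jazz | sushi | truck
  3   | soccer | classical | pizza | coupe
  4   | tennis | pop | pasta | van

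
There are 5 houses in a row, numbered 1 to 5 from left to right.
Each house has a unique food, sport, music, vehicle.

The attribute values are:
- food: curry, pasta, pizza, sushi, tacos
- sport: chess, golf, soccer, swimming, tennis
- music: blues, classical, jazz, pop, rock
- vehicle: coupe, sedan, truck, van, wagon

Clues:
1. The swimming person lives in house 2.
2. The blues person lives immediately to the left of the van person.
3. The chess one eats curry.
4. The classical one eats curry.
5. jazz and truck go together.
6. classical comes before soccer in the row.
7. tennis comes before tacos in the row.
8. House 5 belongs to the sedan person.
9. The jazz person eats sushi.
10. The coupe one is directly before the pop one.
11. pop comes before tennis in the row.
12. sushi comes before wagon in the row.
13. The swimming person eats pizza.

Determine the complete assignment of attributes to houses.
Solution:

House | Food | Sport | Music | Vehicle
--------------------------------------
  1   | pasta | golf | blues | coupe
  2   | pizza | swimming | pop | van
  3   | sushi | tennis | jazz | truck
  4   | curry | chess | classical | wagon
  5   | tacos | soccer | rock | sedan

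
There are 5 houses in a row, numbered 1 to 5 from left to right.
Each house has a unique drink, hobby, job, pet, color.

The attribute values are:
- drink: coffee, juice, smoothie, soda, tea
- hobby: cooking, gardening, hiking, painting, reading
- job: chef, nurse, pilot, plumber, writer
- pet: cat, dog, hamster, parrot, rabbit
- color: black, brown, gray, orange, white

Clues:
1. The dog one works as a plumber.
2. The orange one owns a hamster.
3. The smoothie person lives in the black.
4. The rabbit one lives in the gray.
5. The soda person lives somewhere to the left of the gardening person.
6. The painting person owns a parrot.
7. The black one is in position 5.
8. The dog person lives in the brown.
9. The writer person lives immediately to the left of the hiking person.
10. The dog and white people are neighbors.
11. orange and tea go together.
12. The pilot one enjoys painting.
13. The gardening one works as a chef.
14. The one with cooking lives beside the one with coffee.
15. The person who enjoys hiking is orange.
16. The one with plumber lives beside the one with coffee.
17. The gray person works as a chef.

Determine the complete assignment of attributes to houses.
Solution:

House | Drink | Hobby | Job | Pet | Color
-----------------------------------------
  1   | soda | cooking | plumber | dog | brown
  2   | coffee | reading | writer | cat | white
  3   | tea | hiking | nurse | hamster | orange
  4   | juice | gardening | chef | rabbit | gray
  5   | smoothie | painting | pilot | parrot | black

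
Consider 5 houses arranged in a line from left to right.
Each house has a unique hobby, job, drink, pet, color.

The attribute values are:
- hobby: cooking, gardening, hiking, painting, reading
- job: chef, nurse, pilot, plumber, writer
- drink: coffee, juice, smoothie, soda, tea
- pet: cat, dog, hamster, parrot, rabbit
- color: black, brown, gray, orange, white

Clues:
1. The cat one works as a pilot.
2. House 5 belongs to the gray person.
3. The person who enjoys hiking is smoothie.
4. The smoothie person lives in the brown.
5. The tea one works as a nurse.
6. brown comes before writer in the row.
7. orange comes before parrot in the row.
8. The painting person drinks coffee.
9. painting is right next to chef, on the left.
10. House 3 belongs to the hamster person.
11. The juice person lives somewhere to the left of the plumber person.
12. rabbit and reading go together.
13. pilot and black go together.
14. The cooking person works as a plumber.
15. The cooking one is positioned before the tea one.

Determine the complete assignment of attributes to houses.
Solution:

House | Hobby | Job | Drink | Pet | Color
-----------------------------------------
  1   | painting | pilot | coffee | cat | black
  2   | hiking | chef | smoothie | dog | brown
  3   | gardening | writer | juice | hamster | orange
  4   | cooking | plumber | soda | parrot | white
  5   | reading | nurse | tea | rabbit | gray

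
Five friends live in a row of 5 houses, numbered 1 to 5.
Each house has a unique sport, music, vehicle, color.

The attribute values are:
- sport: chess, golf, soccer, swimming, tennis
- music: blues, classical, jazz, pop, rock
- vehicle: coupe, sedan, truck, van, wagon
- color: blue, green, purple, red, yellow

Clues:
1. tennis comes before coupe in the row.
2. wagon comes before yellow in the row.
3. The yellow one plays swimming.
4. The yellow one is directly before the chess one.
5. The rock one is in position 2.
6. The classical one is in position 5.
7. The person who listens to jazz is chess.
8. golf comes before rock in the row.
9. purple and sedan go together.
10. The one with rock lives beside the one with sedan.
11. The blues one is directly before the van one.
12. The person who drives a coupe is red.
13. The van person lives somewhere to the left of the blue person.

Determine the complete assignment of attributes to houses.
Solution:

House | Sport | Music | Vehicle | Color
---------------------------------------
  1   | golf | blues | wagon | green
  2   | swimming | rock | van | yellow
  3   | chess | jazz | sedan | purple
  4   | tennis | pop | truck | blue
  5   | soccer | classical | coupe | red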